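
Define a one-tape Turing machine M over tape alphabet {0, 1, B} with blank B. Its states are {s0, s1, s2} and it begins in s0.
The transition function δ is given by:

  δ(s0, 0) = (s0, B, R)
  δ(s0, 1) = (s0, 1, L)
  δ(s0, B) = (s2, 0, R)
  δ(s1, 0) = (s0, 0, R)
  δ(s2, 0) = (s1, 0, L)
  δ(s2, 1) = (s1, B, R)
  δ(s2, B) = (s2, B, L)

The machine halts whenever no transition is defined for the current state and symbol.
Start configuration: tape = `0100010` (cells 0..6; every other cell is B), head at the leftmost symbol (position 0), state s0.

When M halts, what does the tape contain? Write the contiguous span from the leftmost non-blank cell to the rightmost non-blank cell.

0B0B0B0B0

s0 | [0]100010BBB   read 0 → write B, move R, go to s0
s0 | B[1]00010BBB   read 1 → write 1, move L, go to s0
s0 | [B]100010BBB   read B → write 0, move R, go to s2
s2 | 0[1]00010BBB   read 1 → write B, move R, go to s1
s1 | 0B[0]0010BBB   read 0 → write 0, move R, go to s0
s0 | 0B0[0]010BBB   read 0 → write B, move R, go to s0
s0 | 0B0B[0]10BBB   read 0 → write B, move R, go to s0
s0 | 0B0BB[1]0BBB   read 1 → write 1, move L, go to s0
s0 | 0B0B[B]10BBB   read B → write 0, move R, go to s2
s2 | 0B0B0[1]0BBB   read 1 → write B, move R, go to s1
s1 | 0B0B0B[0]BBB   read 0 → write 0, move R, go to s0
s0 | 0B0B0B0[B]BB   read B → write 0, move R, go to s2
s2 | 0B0B0B00[B]B   read B → write B, move L, go to s2
s2 | 0B0B0B0[0]BB   read 0 → write 0, move L, go to s1
s1 | 0B0B0B[0]0BB   read 0 → write 0, move R, go to s0
s0 | 0B0B0B0[0]BB   read 0 → write B, move R, go to s0
s0 | 0B0B0B0B[B]B   read B → write 0, move R, go to s2
s2 | 0B0B0B0B0[B]   read B → write B, move L, go to s2
s2 | 0B0B0B0B[0]B   read 0 → write 0, move L, go to s1
s1 | 0B0B0B0[B]0B
The non-blank tape span at halt is 0B0B0B0B0.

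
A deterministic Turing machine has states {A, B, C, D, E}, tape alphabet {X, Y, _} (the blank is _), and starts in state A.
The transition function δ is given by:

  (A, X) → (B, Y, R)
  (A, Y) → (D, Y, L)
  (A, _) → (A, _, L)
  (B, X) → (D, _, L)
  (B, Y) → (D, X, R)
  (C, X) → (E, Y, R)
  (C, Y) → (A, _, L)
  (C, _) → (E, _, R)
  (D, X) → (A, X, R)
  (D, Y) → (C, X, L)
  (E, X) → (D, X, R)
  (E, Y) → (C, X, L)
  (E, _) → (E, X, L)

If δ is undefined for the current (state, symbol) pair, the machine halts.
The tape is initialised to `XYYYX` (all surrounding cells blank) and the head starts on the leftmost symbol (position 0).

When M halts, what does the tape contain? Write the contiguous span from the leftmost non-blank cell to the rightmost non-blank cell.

YYYXY

state=A head=0 tape=[X]YYYX_   (A,X)→(B,Y,R)
state=B head=1 tape=Y[Y]YYX_   (B,Y)→(D,X,R)
state=D head=2 tape=YX[Y]YX_   (D,Y)→(C,X,L)
state=C head=1 tape=Y[X]XYX_   (C,X)→(E,Y,R)
state=E head=2 tape=YY[X]YX_   (E,X)→(D,X,R)
state=D head=3 tape=YYX[Y]X_   (D,Y)→(C,X,L)
state=C head=2 tape=YY[X]XX_   (C,X)→(E,Y,R)
state=E head=3 tape=YYY[X]X_   (E,X)→(D,X,R)
state=D head=4 tape=YYYX[X]_   (D,X)→(A,X,R)
state=A head=5 tape=YYYXX[_]   (A,_)→(A,_,L)
state=A head=4 tape=YYYX[X]_   (A,X)→(B,Y,R)
state=B head=5 tape=YYYXY[_]
The non-blank tape span at halt is YYYXY.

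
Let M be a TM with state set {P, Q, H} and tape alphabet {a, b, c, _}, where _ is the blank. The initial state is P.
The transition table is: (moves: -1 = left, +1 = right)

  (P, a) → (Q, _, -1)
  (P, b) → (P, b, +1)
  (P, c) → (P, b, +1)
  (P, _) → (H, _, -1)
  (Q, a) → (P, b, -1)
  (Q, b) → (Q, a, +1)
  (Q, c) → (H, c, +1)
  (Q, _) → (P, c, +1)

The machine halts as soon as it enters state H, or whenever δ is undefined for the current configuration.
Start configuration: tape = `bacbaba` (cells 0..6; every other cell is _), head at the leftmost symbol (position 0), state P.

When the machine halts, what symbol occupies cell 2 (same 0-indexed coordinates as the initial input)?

b

P | [b]acbaba_   read b → write b, move +1, go to P
P | b[a]cbaba_   read a → write _, move -1, go to Q
Q | [b]_cbaba_   read b → write a, move +1, go to Q
Q | a[_]cbaba_   read _ → write c, move +1, go to P
P | ac[c]baba_   read c → write b, move +1, go to P
P | acb[b]aba_   read b → write b, move +1, go to P
P | acbb[a]ba_   read a → write _, move -1, go to Q
Q | acb[b]_ba_   read b → write a, move +1, go to Q
Q | acba[_]ba_   read _ → write c, move +1, go to P
P | acbac[b]a_   read b → write b, move +1, go to P
P | acbacb[a]_   read a → write _, move -1, go to Q
Q | acbac[b]__   read b → write a, move +1, go to Q
Q | acbaca[_]_   read _ → write c, move +1, go to P
P | acbacac[_]   read _ → write _, move -1, go to H
H | acbaca[c]_
Cell 2 holds b when M halts.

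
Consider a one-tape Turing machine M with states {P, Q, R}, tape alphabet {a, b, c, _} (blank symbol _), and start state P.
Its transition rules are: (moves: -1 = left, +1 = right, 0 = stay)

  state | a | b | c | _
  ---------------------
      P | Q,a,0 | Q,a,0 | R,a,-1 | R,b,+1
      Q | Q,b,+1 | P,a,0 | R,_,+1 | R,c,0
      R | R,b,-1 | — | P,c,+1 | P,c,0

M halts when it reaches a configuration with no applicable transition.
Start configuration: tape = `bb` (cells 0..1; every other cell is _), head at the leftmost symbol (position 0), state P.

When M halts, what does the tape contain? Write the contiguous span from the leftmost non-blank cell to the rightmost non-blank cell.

P | [b]b___   read b → write a, move 0, go to Q
Q | [a]b___   read a → write b, move +1, go to Q
Q | b[b]___   read b → write a, move 0, go to P
P | b[a]___   read a → write a, move 0, go to Q
Q | b[a]___   read a → write b, move +1, go to Q
Q | bb[_]__   read _ → write c, move 0, go to R
R | bb[c]__   read c → write c, move +1, go to P
P | bbc[_]_   read _ → write b, move +1, go to R
R | bbcb[_]   read _ → write c, move 0, go to P
P | bbcb[c]   read c → write a, move -1, go to R
R | bbc[b]a
The non-blank tape span at halt is bbcba.

bbcba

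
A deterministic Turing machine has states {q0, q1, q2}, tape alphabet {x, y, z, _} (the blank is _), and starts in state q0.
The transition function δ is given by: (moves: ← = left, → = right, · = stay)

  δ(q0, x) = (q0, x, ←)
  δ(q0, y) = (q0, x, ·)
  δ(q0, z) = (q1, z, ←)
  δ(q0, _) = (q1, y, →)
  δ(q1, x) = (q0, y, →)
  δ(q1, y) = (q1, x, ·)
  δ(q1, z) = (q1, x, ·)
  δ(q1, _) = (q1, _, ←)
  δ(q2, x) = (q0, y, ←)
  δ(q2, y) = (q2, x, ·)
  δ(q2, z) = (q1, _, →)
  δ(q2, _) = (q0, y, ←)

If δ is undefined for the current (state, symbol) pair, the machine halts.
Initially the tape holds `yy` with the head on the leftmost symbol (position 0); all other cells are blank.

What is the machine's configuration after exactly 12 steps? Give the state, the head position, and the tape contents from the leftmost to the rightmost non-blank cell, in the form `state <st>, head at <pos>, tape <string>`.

state=q0 head=0 tape=__[y]y   (q0,y)→(q0,x,·)
state=q0 head=0 tape=__[x]y   (q0,x)→(q0,x,←)
state=q0 head=-1 tape=_[_]xy   (q0,_)→(q1,y,→)
state=q1 head=0 tape=_y[x]y   (q1,x)→(q0,y,→)
state=q0 head=1 tape=_yy[y]   (q0,y)→(q0,x,·)
state=q0 head=1 tape=_yy[x]   (q0,x)→(q0,x,←)
state=q0 head=0 tape=_y[y]x   (q0,y)→(q0,x,·)
state=q0 head=0 tape=_y[x]x   (q0,x)→(q0,x,←)
state=q0 head=-1 tape=_[y]xx   (q0,y)→(q0,x,·)
state=q0 head=-1 tape=_[x]xx   (q0,x)→(q0,x,←)
state=q0 head=-2 tape=[_]xxx   (q0,_)→(q1,y,→)
state=q1 head=-1 tape=y[x]xx   (q1,x)→(q0,y,→)
state=q0 head=0 tape=yy[x]x
After 12 steps: state q0, head at 0, tape yyxx.

state q0, head at 0, tape yyxx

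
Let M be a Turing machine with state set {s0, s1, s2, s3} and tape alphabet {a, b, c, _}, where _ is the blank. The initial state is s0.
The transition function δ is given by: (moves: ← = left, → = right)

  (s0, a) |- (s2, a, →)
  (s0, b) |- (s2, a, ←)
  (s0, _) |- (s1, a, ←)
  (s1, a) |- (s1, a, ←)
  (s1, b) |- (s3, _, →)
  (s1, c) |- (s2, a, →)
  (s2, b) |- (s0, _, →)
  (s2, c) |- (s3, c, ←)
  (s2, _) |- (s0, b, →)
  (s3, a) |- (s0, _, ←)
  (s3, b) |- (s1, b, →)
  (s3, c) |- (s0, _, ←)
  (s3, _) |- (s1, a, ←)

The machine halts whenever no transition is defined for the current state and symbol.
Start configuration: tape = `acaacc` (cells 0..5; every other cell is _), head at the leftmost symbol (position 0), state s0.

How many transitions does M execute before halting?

4

state=s0 head=0 tape=__[a]caacc   (s0,a)→(s2,a,→)
state=s2 head=1 tape=__a[c]aacc   (s2,c)→(s3,c,←)
state=s3 head=0 tape=__[a]caacc   (s3,a)→(s0,_,←)
state=s0 head=-1 tape=_[_]_caacc   (s0,_)→(s1,a,←)
state=s1 head=-2 tape=[_]a_caacc
M halts after 4 transitions.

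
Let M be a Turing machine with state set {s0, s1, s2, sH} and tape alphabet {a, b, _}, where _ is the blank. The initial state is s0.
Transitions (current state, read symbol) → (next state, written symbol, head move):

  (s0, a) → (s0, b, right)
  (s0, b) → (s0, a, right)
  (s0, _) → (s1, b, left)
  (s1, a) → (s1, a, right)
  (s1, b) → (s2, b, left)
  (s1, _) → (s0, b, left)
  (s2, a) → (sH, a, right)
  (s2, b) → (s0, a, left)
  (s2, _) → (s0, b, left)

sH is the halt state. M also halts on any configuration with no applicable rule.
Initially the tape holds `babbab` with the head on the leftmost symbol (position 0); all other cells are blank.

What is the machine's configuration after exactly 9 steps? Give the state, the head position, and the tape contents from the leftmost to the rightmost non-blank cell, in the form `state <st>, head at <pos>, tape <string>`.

state s2, head at 5, tape abaabab

s0 | [b]abbab_   read b → write a, move right, go to s0
s0 | a[a]bbab_   read a → write b, move right, go to s0
s0 | ab[b]bab_   read b → write a, move right, go to s0
s0 | aba[b]ab_   read b → write a, move right, go to s0
s0 | abaa[a]b_   read a → write b, move right, go to s0
s0 | abaab[b]_   read b → write a, move right, go to s0
s0 | abaaba[_]   read _ → write b, move left, go to s1
s1 | abaab[a]b   read a → write a, move right, go to s1
s1 | abaaba[b]   read b → write b, move left, go to s2
s2 | abaab[a]b
After 9 steps: state s2, head at 5, tape abaabab.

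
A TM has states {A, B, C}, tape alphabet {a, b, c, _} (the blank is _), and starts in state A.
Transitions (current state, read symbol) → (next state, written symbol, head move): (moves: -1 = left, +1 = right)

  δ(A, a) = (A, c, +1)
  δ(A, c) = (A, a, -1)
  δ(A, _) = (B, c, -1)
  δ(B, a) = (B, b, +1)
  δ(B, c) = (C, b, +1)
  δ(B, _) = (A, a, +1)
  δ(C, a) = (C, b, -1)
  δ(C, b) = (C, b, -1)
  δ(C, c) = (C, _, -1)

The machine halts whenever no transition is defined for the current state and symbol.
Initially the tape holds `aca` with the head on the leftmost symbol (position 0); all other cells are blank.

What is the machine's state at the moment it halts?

A | ___[a]ca_   read a → write c, move +1, go to A
A | ___c[c]a_   read c → write a, move -1, go to A
A | ___[c]aa_   read c → write a, move -1, go to A
A | __[_]aaa_   read _ → write c, move -1, go to B
B | _[_]caaa_   read _ → write a, move +1, go to A
A | _a[c]aaa_   read c → write a, move -1, go to A
A | _[a]aaaa_   read a → write c, move +1, go to A
A | _c[a]aaa_   read a → write c, move +1, go to A
A | _cc[a]aa_   read a → write c, move +1, go to A
A | _ccc[a]a_   read a → write c, move +1, go to A
A | _cccc[a]_   read a → write c, move +1, go to A
A | _ccccc[_]   read _ → write c, move -1, go to B
B | _cccc[c]c   read c → write b, move +1, go to C
C | _ccccb[c]   read c → write _, move -1, go to C
C | _cccc[b]_   read b → write b, move -1, go to C
C | _ccc[c]b_   read c → write _, move -1, go to C
C | _cc[c]_b_   read c → write _, move -1, go to C
C | _c[c]__b_   read c → write _, move -1, go to C
C | _[c]___b_   read c → write _, move -1, go to C
C | [_]____b_
No transition is defined for (C, _); M halts in state C.

C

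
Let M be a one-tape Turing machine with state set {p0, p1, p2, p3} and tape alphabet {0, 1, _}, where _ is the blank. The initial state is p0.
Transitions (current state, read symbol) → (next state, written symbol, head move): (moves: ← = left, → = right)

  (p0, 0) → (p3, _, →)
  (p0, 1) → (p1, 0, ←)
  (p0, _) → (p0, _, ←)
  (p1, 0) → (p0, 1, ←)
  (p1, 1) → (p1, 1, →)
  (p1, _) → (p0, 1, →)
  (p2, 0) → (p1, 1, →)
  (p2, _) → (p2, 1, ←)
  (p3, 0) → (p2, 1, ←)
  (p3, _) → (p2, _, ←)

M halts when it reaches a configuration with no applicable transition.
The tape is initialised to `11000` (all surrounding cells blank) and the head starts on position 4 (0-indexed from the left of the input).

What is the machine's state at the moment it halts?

p3

state=p0 head=4 tape=_1100[0]__   (p0,0)→(p3,_,→)
state=p3 head=5 tape=_1100_[_]_   (p3,_)→(p2,_,←)
state=p2 head=4 tape=_1100[_]__   (p2,_)→(p2,1,←)
state=p2 head=3 tape=_110[0]1__   (p2,0)→(p1,1,→)
state=p1 head=4 tape=_1101[1]__   (p1,1)→(p1,1,→)
state=p1 head=5 tape=_11011[_]_   (p1,_)→(p0,1,→)
state=p0 head=6 tape=_110111[_]   (p0,_)→(p0,_,←)
state=p0 head=5 tape=_11011[1]_   (p0,1)→(p1,0,←)
state=p1 head=4 tape=_1101[1]0_   (p1,1)→(p1,1,→)
state=p1 head=5 tape=_11011[0]_   (p1,0)→(p0,1,←)
state=p0 head=4 tape=_1101[1]1_   (p0,1)→(p1,0,←)
state=p1 head=3 tape=_110[1]01_   (p1,1)→(p1,1,→)
state=p1 head=4 tape=_1101[0]1_   (p1,0)→(p0,1,←)
state=p0 head=3 tape=_110[1]11_   (p0,1)→(p1,0,←)
state=p1 head=2 tape=_11[0]011_   (p1,0)→(p0,1,←)
state=p0 head=1 tape=_1[1]1011_   (p0,1)→(p1,0,←)
state=p1 head=0 tape=_[1]01011_   (p1,1)→(p1,1,→)
state=p1 head=1 tape=_1[0]1011_   (p1,0)→(p0,1,←)
state=p0 head=0 tape=_[1]11011_   (p0,1)→(p1,0,←)
state=p1 head=-1 tape=[_]011011_   (p1,_)→(p0,1,→)
state=p0 head=0 tape=1[0]11011_   (p0,0)→(p3,_,→)
state=p3 head=1 tape=1_[1]1011_
No transition is defined for (p3, 1); M halts in state p3.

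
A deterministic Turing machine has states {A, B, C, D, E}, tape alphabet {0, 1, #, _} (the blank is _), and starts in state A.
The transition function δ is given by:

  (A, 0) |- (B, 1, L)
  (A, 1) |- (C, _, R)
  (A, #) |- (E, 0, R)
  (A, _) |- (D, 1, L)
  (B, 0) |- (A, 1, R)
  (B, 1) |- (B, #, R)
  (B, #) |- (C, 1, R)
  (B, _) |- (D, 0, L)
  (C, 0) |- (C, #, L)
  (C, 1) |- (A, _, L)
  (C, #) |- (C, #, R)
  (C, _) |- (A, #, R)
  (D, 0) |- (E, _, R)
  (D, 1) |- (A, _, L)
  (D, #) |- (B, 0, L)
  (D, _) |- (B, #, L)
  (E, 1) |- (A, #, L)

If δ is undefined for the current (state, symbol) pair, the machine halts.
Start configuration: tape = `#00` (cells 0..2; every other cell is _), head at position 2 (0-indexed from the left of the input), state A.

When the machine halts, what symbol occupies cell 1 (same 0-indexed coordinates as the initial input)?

_

A | #0[0]__   read 0 → write 1, move L, go to B
B | #[0]1__   read 0 → write 1, move R, go to A
A | #1[1]__   read 1 → write _, move R, go to C
C | #1_[_]_   read _ → write #, move R, go to A
A | #1_#[_]   read _ → write 1, move L, go to D
D | #1_[#]1   read # → write 0, move L, go to B
B | #1[_]01   read _ → write 0, move L, go to D
D | #[1]001   read 1 → write _, move L, go to A
A | [#]_001   read # → write 0, move R, go to E
E | 0[_]001
Cell 1 holds _ when M halts.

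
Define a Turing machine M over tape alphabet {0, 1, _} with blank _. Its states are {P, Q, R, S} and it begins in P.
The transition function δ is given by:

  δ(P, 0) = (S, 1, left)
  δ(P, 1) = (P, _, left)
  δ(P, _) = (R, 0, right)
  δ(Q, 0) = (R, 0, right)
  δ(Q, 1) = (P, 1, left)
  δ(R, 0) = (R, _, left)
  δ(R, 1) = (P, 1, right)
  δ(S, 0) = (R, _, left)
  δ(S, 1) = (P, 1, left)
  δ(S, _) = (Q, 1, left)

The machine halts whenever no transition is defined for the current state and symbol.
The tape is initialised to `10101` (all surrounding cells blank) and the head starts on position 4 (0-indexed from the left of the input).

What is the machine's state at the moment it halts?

Q

state=P head=4 tape=___1010[1]   (P,1)→(P,_,left)
state=P head=3 tape=___101[0]_   (P,0)→(S,1,left)
state=S head=2 tape=___10[1]1_   (S,1)→(P,1,left)
state=P head=1 tape=___1[0]11_   (P,0)→(S,1,left)
state=S head=0 tape=___[1]111_   (S,1)→(P,1,left)
state=P head=-1 tape=__[_]1111_   (P,_)→(R,0,right)
state=R head=0 tape=__0[1]111_   (R,1)→(P,1,right)
state=P head=1 tape=__01[1]11_   (P,1)→(P,_,left)
state=P head=0 tape=__0[1]_11_   (P,1)→(P,_,left)
state=P head=-1 tape=__[0]__11_   (P,0)→(S,1,left)
state=S head=-2 tape=_[_]1__11_   (S,_)→(Q,1,left)
state=Q head=-3 tape=[_]11__11_
No transition is defined for (Q, _); M halts in state Q.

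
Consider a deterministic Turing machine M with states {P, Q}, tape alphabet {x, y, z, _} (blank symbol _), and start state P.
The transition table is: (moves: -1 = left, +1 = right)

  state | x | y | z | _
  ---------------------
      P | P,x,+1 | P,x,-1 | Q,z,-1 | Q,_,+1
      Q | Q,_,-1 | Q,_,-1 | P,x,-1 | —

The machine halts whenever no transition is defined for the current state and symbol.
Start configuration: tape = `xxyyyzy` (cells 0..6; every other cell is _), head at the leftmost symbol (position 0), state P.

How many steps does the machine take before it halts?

state=P head=0 tape=_[x]xyyyzy   (P,x)→(P,x,+1)
state=P head=1 tape=_x[x]yyyzy   (P,x)→(P,x,+1)
state=P head=2 tape=_xx[y]yyzy   (P,y)→(P,x,-1)
state=P head=1 tape=_x[x]xyyzy   (P,x)→(P,x,+1)
state=P head=2 tape=_xx[x]yyzy   (P,x)→(P,x,+1)
state=P head=3 tape=_xxx[y]yzy   (P,y)→(P,x,-1)
state=P head=2 tape=_xx[x]xyzy   (P,x)→(P,x,+1)
state=P head=3 tape=_xxx[x]yzy   (P,x)→(P,x,+1)
state=P head=4 tape=_xxxx[y]zy   (P,y)→(P,x,-1)
state=P head=3 tape=_xxx[x]xzy   (P,x)→(P,x,+1)
state=P head=4 tape=_xxxx[x]zy   (P,x)→(P,x,+1)
state=P head=5 tape=_xxxxx[z]y   (P,z)→(Q,z,-1)
state=Q head=4 tape=_xxxx[x]zy   (Q,x)→(Q,_,-1)
state=Q head=3 tape=_xxx[x]_zy   (Q,x)→(Q,_,-1)
state=Q head=2 tape=_xx[x]__zy   (Q,x)→(Q,_,-1)
state=Q head=1 tape=_x[x]___zy   (Q,x)→(Q,_,-1)
state=Q head=0 tape=_[x]____zy   (Q,x)→(Q,_,-1)
state=Q head=-1 tape=[_]_____zy
M halts after 17 transitions.

17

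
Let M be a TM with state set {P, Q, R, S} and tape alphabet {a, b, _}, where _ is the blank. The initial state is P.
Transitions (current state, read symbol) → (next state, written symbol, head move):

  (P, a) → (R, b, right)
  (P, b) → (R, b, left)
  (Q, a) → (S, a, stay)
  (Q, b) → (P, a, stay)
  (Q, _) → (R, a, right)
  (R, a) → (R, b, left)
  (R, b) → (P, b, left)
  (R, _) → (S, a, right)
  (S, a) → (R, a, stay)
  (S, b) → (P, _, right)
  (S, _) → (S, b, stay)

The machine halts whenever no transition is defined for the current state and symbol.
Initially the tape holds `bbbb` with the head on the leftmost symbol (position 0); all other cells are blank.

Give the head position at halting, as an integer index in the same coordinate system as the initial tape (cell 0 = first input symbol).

P | _[b]bbb_   read b → write b, move left, go to R
R | [_]bbbb_   read _ → write a, move right, go to S
S | a[b]bbb_   read b → write _, move right, go to P
P | a_[b]bb_   read b → write b, move left, go to R
R | a[_]bbb_   read _ → write a, move right, go to S
S | aa[b]bb_   read b → write _, move right, go to P
P | aa_[b]b_   read b → write b, move left, go to R
R | aa[_]bb_   read _ → write a, move right, go to S
S | aaa[b]b_   read b → write _, move right, go to P
P | aaa_[b]_   read b → write b, move left, go to R
R | aaa[_]b_   read _ → write a, move right, go to S
S | aaaa[b]_   read b → write _, move right, go to P
P | aaaa_[_]
At halt the head is at cell 4.

4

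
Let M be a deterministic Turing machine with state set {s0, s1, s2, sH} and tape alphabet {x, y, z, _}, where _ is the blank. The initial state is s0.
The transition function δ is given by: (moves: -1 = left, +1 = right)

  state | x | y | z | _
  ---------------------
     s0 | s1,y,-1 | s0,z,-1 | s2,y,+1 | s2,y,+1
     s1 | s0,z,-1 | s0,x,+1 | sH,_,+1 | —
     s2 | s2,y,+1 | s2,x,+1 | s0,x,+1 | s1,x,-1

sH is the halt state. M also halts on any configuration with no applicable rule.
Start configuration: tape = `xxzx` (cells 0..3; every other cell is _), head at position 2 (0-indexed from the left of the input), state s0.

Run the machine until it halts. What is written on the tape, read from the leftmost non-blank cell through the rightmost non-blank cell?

s0 | __xx[z]x_   read z → write y, move +1, go to s2
s2 | __xxy[x]_   read x → write y, move +1, go to s2
s2 | __xxyy[_]   read _ → write x, move -1, go to s1
s1 | __xxy[y]x   read y → write x, move +1, go to s0
s0 | __xxyx[x]   read x → write y, move -1, go to s1
s1 | __xxy[x]y   read x → write z, move -1, go to s0
s0 | __xx[y]zy   read y → write z, move -1, go to s0
s0 | __x[x]zzy   read x → write y, move -1, go to s1
s1 | __[x]yzzy   read x → write z, move -1, go to s0
s0 | _[_]zyzzy   read _ → write y, move +1, go to s2
s2 | _y[z]yzzy   read z → write x, move +1, go to s0
s0 | _yx[y]zzy   read y → write z, move -1, go to s0
s0 | _y[x]zzzy   read x → write y, move -1, go to s1
s1 | _[y]yzzzy   read y → write x, move +1, go to s0
s0 | _x[y]zzzy   read y → write z, move -1, go to s0
s0 | _[x]zzzzy   read x → write y, move -1, go to s1
s1 | [_]yzzzzy
The non-blank tape span at halt is yzzzzy.

yzzzzy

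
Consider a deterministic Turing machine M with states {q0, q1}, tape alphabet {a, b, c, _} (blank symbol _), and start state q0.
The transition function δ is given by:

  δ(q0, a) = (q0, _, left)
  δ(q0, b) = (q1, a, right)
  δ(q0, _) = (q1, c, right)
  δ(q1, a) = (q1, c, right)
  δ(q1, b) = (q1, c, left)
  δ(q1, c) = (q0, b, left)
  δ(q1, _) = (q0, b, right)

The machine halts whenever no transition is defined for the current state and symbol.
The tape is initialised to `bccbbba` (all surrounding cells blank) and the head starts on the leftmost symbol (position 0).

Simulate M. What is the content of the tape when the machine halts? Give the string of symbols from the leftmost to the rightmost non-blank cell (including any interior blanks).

cabcbbba

state=q0 head=0 tape=_[b]ccbbba   (q0,b)→(q1,a,right)
state=q1 head=1 tape=_a[c]cbbba   (q1,c)→(q0,b,left)
state=q0 head=0 tape=_[a]bcbbba   (q0,a)→(q0,_,left)
state=q0 head=-1 tape=[_]_bcbbba   (q0,_)→(q1,c,right)
state=q1 head=0 tape=c[_]bcbbba   (q1,_)→(q0,b,right)
state=q0 head=1 tape=cb[b]cbbba   (q0,b)→(q1,a,right)
state=q1 head=2 tape=cba[c]bbba   (q1,c)→(q0,b,left)
state=q0 head=1 tape=cb[a]bbbba   (q0,a)→(q0,_,left)
state=q0 head=0 tape=c[b]_bbbba   (q0,b)→(q1,a,right)
state=q1 head=1 tape=ca[_]bbbba   (q1,_)→(q0,b,right)
state=q0 head=2 tape=cab[b]bbba   (q0,b)→(q1,a,right)
state=q1 head=3 tape=caba[b]bba   (q1,b)→(q1,c,left)
state=q1 head=2 tape=cab[a]cbba   (q1,a)→(q1,c,right)
state=q1 head=3 tape=cabc[c]bba   (q1,c)→(q0,b,left)
state=q0 head=2 tape=cab[c]bbba
The non-blank tape span at halt is cabcbbba.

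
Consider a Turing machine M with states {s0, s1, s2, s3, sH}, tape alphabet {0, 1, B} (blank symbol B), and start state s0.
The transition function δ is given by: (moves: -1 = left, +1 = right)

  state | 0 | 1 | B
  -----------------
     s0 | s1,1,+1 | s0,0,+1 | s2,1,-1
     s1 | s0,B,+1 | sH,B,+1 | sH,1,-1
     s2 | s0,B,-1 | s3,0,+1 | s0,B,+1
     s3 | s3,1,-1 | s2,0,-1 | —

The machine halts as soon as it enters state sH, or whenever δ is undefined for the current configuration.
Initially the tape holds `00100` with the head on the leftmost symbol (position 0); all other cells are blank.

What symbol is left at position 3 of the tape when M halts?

1

state=s0 head=0 tape=[0]0100BB   (s0,0)→(s1,1,+1)
state=s1 head=1 tape=1[0]100BB   (s1,0)→(s0,B,+1)
state=s0 head=2 tape=1B[1]00BB   (s0,1)→(s0,0,+1)
state=s0 head=3 tape=1B0[0]0BB   (s0,0)→(s1,1,+1)
state=s1 head=4 tape=1B01[0]BB   (s1,0)→(s0,B,+1)
state=s0 head=5 tape=1B01B[B]B   (s0,B)→(s2,1,-1)
state=s2 head=4 tape=1B01[B]1B   (s2,B)→(s0,B,+1)
state=s0 head=5 tape=1B01B[1]B   (s0,1)→(s0,0,+1)
state=s0 head=6 tape=1B01B0[B]   (s0,B)→(s2,1,-1)
state=s2 head=5 tape=1B01B[0]1   (s2,0)→(s0,B,-1)
state=s0 head=4 tape=1B01[B]B1   (s0,B)→(s2,1,-1)
state=s2 head=3 tape=1B0[1]1B1   (s2,1)→(s3,0,+1)
state=s3 head=4 tape=1B00[1]B1   (s3,1)→(s2,0,-1)
state=s2 head=3 tape=1B0[0]0B1   (s2,0)→(s0,B,-1)
state=s0 head=2 tape=1B[0]B0B1   (s0,0)→(s1,1,+1)
state=s1 head=3 tape=1B1[B]0B1   (s1,B)→(sH,1,-1)
state=sH head=2 tape=1B[1]10B1
Cell 3 holds 1 when M halts.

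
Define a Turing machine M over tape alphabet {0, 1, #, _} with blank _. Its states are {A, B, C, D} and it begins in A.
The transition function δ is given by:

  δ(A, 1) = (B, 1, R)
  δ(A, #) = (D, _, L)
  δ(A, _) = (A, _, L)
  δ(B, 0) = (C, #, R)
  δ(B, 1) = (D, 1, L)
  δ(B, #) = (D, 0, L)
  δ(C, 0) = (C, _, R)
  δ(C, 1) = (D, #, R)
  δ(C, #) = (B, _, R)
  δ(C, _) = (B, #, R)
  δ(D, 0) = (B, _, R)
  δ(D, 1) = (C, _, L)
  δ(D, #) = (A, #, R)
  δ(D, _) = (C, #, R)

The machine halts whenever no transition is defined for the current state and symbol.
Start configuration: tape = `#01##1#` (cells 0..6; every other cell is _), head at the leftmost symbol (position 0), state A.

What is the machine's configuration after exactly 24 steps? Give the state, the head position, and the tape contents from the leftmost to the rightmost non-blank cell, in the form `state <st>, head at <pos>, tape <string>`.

state B, head at 0, tape ##_____1#

state=A head=0 tape=__[#]01##1#   (A,#)→(D,_,L)
state=D head=-1 tape=_[_]_01##1#   (D,_)→(C,#,R)
state=C head=0 tape=_#[_]01##1#   (C,_)→(B,#,R)
state=B head=1 tape=_##[0]1##1#   (B,0)→(C,#,R)
state=C head=2 tape=_###[1]##1#   (C,1)→(D,#,R)
state=D head=3 tape=_####[#]#1#   (D,#)→(A,#,R)
state=A head=4 tape=_#####[#]1#   (A,#)→(D,_,L)
state=D head=3 tape=_####[#]_1#   (D,#)→(A,#,R)
state=A head=4 tape=_#####[_]1#   (A,_)→(A,_,L)
state=A head=3 tape=_####[#]_1#   (A,#)→(D,_,L)
state=D head=2 tape=_###[#]__1#   (D,#)→(A,#,R)
state=A head=3 tape=_####[_]_1#   (A,_)→(A,_,L)
state=A head=2 tape=_###[#]__1#   (A,#)→(D,_,L)
state=D head=1 tape=_##[#]___1#   (D,#)→(A,#,R)
state=A head=2 tape=_###[_]__1#   (A,_)→(A,_,L)
state=A head=1 tape=_##[#]___1#   (A,#)→(D,_,L)
state=D head=0 tape=_#[#]____1#   (D,#)→(A,#,R)
state=A head=1 tape=_##[_]___1#   (A,_)→(A,_,L)
state=A head=0 tape=_#[#]____1#   (A,#)→(D,_,L)
state=D head=-1 tape=_[#]_____1#   (D,#)→(A,#,R)
state=A head=0 tape=_#[_]____1#   (A,_)→(A,_,L)
state=A head=-1 tape=_[#]_____1#   (A,#)→(D,_,L)
state=D head=-2 tape=[_]______1#   (D,_)→(C,#,R)
state=C head=-1 tape=#[_]_____1#   (C,_)→(B,#,R)
state=B head=0 tape=##[_]____1#
After 24 steps: state B, head at 0, tape ##_____1#.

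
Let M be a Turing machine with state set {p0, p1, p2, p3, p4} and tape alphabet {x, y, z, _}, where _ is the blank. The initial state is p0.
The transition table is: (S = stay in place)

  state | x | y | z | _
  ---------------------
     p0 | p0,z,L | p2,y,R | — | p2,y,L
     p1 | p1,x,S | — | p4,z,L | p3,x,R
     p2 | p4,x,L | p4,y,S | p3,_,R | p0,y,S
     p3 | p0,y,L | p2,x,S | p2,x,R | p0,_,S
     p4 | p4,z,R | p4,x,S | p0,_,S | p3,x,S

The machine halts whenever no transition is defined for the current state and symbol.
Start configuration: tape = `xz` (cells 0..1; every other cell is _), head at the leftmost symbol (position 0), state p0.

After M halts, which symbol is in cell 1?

state=p0 head=0 tape=__[x]z   (p0,x)→(p0,z,L)
state=p0 head=-1 tape=_[_]zz   (p0,_)→(p2,y,L)
state=p2 head=-2 tape=[_]yzz   (p2,_)→(p0,y,S)
state=p0 head=-2 tape=[y]yzz   (p0,y)→(p2,y,R)
state=p2 head=-1 tape=y[y]zz   (p2,y)→(p4,y,S)
state=p4 head=-1 tape=y[y]zz   (p4,y)→(p4,x,S)
state=p4 head=-1 tape=y[x]zz   (p4,x)→(p4,z,R)
state=p4 head=0 tape=yz[z]z   (p4,z)→(p0,_,S)
state=p0 head=0 tape=yz[_]z   (p0,_)→(p2,y,L)
state=p2 head=-1 tape=y[z]yz   (p2,z)→(p3,_,R)
state=p3 head=0 tape=y_[y]z   (p3,y)→(p2,x,S)
state=p2 head=0 tape=y_[x]z   (p2,x)→(p4,x,L)
state=p4 head=-1 tape=y[_]xz   (p4,_)→(p3,x,S)
state=p3 head=-1 tape=y[x]xz   (p3,x)→(p0,y,L)
state=p0 head=-2 tape=[y]yxz   (p0,y)→(p2,y,R)
state=p2 head=-1 tape=y[y]xz   (p2,y)→(p4,y,S)
state=p4 head=-1 tape=y[y]xz   (p4,y)→(p4,x,S)
state=p4 head=-1 tape=y[x]xz   (p4,x)→(p4,z,R)
state=p4 head=0 tape=yz[x]z   (p4,x)→(p4,z,R)
state=p4 head=1 tape=yzz[z]   (p4,z)→(p0,_,S)
state=p0 head=1 tape=yzz[_]   (p0,_)→(p2,y,L)
state=p2 head=0 tape=yz[z]y   (p2,z)→(p3,_,R)
state=p3 head=1 tape=yz_[y]   (p3,y)→(p2,x,S)
state=p2 head=1 tape=yz_[x]   (p2,x)→(p4,x,L)
state=p4 head=0 tape=yz[_]x   (p4,_)→(p3,x,S)
state=p3 head=0 tape=yz[x]x   (p3,x)→(p0,y,L)
state=p0 head=-1 tape=y[z]yx
Cell 1 holds x when M halts.

x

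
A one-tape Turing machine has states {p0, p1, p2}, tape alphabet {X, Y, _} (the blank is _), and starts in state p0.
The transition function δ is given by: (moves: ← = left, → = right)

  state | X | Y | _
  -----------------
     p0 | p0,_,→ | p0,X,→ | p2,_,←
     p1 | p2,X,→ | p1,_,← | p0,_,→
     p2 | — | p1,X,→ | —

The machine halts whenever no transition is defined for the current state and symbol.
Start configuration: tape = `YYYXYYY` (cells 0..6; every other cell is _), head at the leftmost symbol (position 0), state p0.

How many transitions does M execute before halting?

p0 | [Y]YYXYYY_   read Y → write X, move →, go to p0
p0 | X[Y]YXYYY_   read Y → write X, move →, go to p0
p0 | XX[Y]XYYY_   read Y → write X, move →, go to p0
p0 | XXX[X]YYY_   read X → write _, move →, go to p0
p0 | XXX_[Y]YY_   read Y → write X, move →, go to p0
p0 | XXX_X[Y]Y_   read Y → write X, move →, go to p0
p0 | XXX_XX[Y]_   read Y → write X, move →, go to p0
p0 | XXX_XXX[_]   read _ → write _, move ←, go to p2
p2 | XXX_XX[X]_
M halts after 8 transitions.

8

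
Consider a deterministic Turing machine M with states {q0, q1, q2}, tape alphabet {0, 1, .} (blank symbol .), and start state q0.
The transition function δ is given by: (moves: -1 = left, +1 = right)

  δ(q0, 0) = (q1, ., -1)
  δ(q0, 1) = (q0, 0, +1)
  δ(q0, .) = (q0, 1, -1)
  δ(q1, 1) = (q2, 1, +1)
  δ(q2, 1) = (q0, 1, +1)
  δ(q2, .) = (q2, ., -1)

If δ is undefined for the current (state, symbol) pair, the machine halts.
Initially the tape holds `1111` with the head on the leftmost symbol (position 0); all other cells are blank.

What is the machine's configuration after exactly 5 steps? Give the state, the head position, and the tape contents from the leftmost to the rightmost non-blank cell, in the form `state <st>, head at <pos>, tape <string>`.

state q0, head at 3, tape 00001

state=q0 head=0 tape=[1]111.   (q0,1)→(q0,0,+1)
state=q0 head=1 tape=0[1]11.   (q0,1)→(q0,0,+1)
state=q0 head=2 tape=00[1]1.   (q0,1)→(q0,0,+1)
state=q0 head=3 tape=000[1].   (q0,1)→(q0,0,+1)
state=q0 head=4 tape=0000[.]   (q0,.)→(q0,1,-1)
state=q0 head=3 tape=000[0]1
After 5 steps: state q0, head at 3, tape 00001.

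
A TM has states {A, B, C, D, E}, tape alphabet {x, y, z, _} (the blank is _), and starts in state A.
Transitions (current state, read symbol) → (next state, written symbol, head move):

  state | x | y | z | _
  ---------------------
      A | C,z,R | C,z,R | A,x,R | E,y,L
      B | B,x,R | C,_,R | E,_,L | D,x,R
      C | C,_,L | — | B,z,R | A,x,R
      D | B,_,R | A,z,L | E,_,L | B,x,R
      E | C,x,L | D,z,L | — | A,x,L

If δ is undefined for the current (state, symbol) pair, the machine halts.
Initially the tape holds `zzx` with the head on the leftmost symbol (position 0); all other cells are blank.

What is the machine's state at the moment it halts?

A | [z]zx____   read z → write x, move R, go to A
A | x[z]x____   read z → write x, move R, go to A
A | xx[x]____   read x → write z, move R, go to C
C | xxz[_]___   read _ → write x, move R, go to A
A | xxzx[_]__   read _ → write y, move L, go to E
E | xxz[x]y__   read x → write x, move L, go to C
C | xx[z]xy__   read z → write z, move R, go to B
B | xxz[x]y__   read x → write x, move R, go to B
B | xxzx[y]__   read y → write _, move R, go to C
C | xxzx_[_]_   read _ → write x, move R, go to A
A | xxzx_x[_]   read _ → write y, move L, go to E
E | xxzx_[x]y   read x → write x, move L, go to C
C | xxzx[_]xy   read _ → write x, move R, go to A
A | xxzxx[x]y   read x → write z, move R, go to C
C | xxzxxz[y]
No transition is defined for (C, y); M halts in state C.

C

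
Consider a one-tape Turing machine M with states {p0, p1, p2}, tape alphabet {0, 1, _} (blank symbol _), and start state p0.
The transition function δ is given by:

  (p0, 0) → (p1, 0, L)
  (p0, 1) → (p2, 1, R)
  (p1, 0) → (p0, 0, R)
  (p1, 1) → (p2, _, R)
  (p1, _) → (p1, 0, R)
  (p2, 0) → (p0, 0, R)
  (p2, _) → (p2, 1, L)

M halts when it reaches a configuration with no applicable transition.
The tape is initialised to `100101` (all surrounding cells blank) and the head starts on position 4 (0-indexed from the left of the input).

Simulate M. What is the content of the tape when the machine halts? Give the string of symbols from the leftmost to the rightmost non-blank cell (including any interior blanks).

100_011

state=p0 head=4 tape=1001[0]1_   (p0,0)→(p1,0,L)
state=p1 head=3 tape=100[1]01_   (p1,1)→(p2,_,R)
state=p2 head=4 tape=100_[0]1_   (p2,0)→(p0,0,R)
state=p0 head=5 tape=100_0[1]_   (p0,1)→(p2,1,R)
state=p2 head=6 tape=100_01[_]   (p2,_)→(p2,1,L)
state=p2 head=5 tape=100_0[1]1
The non-blank tape span at halt is 100_011.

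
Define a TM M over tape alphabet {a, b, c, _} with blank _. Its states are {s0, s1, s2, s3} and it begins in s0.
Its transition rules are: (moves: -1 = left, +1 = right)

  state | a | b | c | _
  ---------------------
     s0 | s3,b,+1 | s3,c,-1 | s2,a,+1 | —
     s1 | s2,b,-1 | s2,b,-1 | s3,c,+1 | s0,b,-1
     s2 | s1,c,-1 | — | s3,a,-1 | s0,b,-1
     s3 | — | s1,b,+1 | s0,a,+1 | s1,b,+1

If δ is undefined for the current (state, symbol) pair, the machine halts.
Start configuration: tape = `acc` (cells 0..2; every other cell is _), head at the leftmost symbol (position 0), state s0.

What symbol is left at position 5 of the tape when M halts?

s0 | [a]cc___   read a → write b, move +1, go to s3
s3 | b[c]c___   read c → write a, move +1, go to s0
s0 | ba[c]___   read c → write a, move +1, go to s2
s2 | baa[_]__   read _ → write b, move -1, go to s0
s0 | ba[a]b__   read a → write b, move +1, go to s3
s3 | bab[b]__   read b → write b, move +1, go to s1
s1 | babb[_]_   read _ → write b, move -1, go to s0
s0 | bab[b]b_   read b → write c, move -1, go to s3
s3 | ba[b]cb_   read b → write b, move +1, go to s1
s1 | bab[c]b_   read c → write c, move +1, go to s3
s3 | babc[b]_   read b → write b, move +1, go to s1
s1 | babcb[_]   read _ → write b, move -1, go to s0
s0 | babc[b]b   read b → write c, move -1, go to s3
s3 | bab[c]cb   read c → write a, move +1, go to s0
s0 | baba[c]b   read c → write a, move +1, go to s2
s2 | babaa[b]
Cell 5 holds b when M halts.

b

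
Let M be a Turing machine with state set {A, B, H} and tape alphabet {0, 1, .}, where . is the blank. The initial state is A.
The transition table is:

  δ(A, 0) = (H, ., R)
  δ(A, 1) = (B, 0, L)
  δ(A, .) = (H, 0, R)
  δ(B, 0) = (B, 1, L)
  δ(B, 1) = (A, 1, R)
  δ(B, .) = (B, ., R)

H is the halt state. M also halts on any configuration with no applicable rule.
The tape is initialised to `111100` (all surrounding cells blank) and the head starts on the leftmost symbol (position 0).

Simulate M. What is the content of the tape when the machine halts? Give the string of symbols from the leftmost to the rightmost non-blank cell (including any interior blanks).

1.1100

state=A head=0 tape=.[1]11100   (A,1)→(B,0,L)
state=B head=-1 tape=[.]011100   (B,.)→(B,.,R)
state=B head=0 tape=.[0]11100   (B,0)→(B,1,L)
state=B head=-1 tape=[.]111100   (B,.)→(B,.,R)
state=B head=0 tape=.[1]11100   (B,1)→(A,1,R)
state=A head=1 tape=.1[1]1100   (A,1)→(B,0,L)
state=B head=0 tape=.[1]01100   (B,1)→(A,1,R)
state=A head=1 tape=.1[0]1100   (A,0)→(H,.,R)
state=H head=2 tape=.1.[1]100
The non-blank tape span at halt is 1.1100.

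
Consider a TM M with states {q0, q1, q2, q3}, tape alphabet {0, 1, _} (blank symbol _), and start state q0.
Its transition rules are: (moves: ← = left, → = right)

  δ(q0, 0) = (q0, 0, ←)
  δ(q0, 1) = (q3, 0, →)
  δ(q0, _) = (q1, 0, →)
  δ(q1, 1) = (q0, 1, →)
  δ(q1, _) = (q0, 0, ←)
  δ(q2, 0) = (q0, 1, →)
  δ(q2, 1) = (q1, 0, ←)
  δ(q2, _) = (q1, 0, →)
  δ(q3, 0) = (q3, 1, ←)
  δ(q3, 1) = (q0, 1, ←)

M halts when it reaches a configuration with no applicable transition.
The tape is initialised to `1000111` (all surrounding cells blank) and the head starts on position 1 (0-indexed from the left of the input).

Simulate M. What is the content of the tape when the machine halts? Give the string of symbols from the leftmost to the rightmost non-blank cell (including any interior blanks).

1100111

q0 | _1[0]00111   read 0 → write 0, move ←, go to q0
q0 | _[1]000111   read 1 → write 0, move →, go to q3
q3 | _0[0]00111   read 0 → write 1, move ←, go to q3
q3 | _[0]100111   read 0 → write 1, move ←, go to q3
q3 | [_]1100111
The non-blank tape span at halt is 1100111.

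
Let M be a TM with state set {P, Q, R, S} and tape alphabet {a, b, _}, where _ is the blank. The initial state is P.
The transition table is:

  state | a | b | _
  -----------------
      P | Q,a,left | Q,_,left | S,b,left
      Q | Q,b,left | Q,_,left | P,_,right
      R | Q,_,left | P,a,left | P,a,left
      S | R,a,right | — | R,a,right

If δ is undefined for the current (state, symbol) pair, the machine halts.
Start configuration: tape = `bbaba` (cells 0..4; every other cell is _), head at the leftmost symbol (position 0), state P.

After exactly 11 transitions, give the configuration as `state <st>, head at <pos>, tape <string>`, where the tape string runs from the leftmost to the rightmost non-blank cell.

P | __[b]baba   read b → write _, move left, go to Q
Q | _[_]_baba   read _ → write _, move right, go to P
P | __[_]baba   read _ → write b, move left, go to S
S | _[_]bbaba   read _ → write a, move right, go to R
R | _a[b]baba   read b → write a, move left, go to P
P | _[a]ababa   read a → write a, move left, go to Q
Q | [_]aababa   read _ → write _, move right, go to P
P | _[a]ababa   read a → write a, move left, go to Q
Q | [_]aababa   read _ → write _, move right, go to P
P | _[a]ababa   read a → write a, move left, go to Q
Q | [_]aababa   read _ → write _, move right, go to P
P | _[a]ababa
After 11 steps: state P, head at -1, tape aababa.

state P, head at -1, tape aababa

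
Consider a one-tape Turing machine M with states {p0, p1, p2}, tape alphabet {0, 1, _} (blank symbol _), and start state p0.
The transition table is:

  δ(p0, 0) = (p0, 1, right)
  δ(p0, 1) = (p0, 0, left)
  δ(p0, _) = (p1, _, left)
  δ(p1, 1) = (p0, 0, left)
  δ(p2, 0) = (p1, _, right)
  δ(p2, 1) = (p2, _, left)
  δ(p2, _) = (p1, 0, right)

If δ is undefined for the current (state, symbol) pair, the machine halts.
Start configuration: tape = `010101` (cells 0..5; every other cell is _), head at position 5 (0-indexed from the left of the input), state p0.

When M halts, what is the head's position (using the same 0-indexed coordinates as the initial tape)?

state=p0 head=5 tape=__01010[1]_   (p0,1)→(p0,0,left)
state=p0 head=4 tape=__0101[0]0_   (p0,0)→(p0,1,right)
state=p0 head=5 tape=__01011[0]_   (p0,0)→(p0,1,right)
state=p0 head=6 tape=__010111[_]   (p0,_)→(p1,_,left)
state=p1 head=5 tape=__01011[1]_   (p1,1)→(p0,0,left)
state=p0 head=4 tape=__0101[1]0_   (p0,1)→(p0,0,left)
state=p0 head=3 tape=__010[1]00_   (p0,1)→(p0,0,left)
state=p0 head=2 tape=__01[0]000_   (p0,0)→(p0,1,right)
state=p0 head=3 tape=__011[0]00_   (p0,0)→(p0,1,right)
state=p0 head=4 tape=__0111[0]0_   (p0,0)→(p0,1,right)
state=p0 head=5 tape=__01111[0]_   (p0,0)→(p0,1,right)
state=p0 head=6 tape=__011111[_]   (p0,_)→(p1,_,left)
state=p1 head=5 tape=__01111[1]_   (p1,1)→(p0,0,left)
state=p0 head=4 tape=__0111[1]0_   (p0,1)→(p0,0,left)
state=p0 head=3 tape=__011[1]00_   (p0,1)→(p0,0,left)
state=p0 head=2 tape=__01[1]000_   (p0,1)→(p0,0,left)
state=p0 head=1 tape=__0[1]0000_   (p0,1)→(p0,0,left)
state=p0 head=0 tape=__[0]00000_   (p0,0)→(p0,1,right)
state=p0 head=1 tape=__1[0]0000_   (p0,0)→(p0,1,right)
state=p0 head=2 tape=__11[0]000_   (p0,0)→(p0,1,right)
state=p0 head=3 tape=__111[0]00_   (p0,0)→(p0,1,right)
state=p0 head=4 tape=__1111[0]0_   (p0,0)→(p0,1,right)
state=p0 head=5 tape=__11111[0]_   (p0,0)→(p0,1,right)
state=p0 head=6 tape=__111111[_]   (p0,_)→(p1,_,left)
state=p1 head=5 tape=__11111[1]_   (p1,1)→(p0,0,left)
state=p0 head=4 tape=__1111[1]0_   (p0,1)→(p0,0,left)
state=p0 head=3 tape=__111[1]00_   (p0,1)→(p0,0,left)
state=p0 head=2 tape=__11[1]000_   (p0,1)→(p0,0,left)
state=p0 head=1 tape=__1[1]0000_   (p0,1)→(p0,0,left)
state=p0 head=0 tape=__[1]00000_   (p0,1)→(p0,0,left)
state=p0 head=-1 tape=_[_]000000_   (p0,_)→(p1,_,left)
state=p1 head=-2 tape=[_]_000000_
At halt the head is at cell -2.

-2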